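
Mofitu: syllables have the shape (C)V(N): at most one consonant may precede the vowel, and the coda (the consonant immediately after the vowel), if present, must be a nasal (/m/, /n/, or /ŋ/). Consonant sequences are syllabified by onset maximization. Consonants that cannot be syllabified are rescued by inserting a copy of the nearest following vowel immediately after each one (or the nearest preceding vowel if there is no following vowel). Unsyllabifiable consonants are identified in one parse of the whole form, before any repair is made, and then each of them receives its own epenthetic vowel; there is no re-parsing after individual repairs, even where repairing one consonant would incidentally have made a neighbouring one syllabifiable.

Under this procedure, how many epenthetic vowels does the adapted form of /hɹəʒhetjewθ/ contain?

The unsyllabifiable consonants are /h/, /ʒ/, /t/, /w/, /θ/; each receives one epenthetic vowel.

5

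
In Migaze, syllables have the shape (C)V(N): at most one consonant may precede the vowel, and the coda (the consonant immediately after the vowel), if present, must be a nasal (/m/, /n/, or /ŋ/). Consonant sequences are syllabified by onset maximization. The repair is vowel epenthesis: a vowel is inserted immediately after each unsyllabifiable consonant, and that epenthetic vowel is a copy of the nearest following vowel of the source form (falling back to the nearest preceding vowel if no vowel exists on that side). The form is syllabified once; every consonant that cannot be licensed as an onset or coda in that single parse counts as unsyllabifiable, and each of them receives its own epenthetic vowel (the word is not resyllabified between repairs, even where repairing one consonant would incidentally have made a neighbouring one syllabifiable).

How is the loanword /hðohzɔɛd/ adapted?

hoðohɔzɔɛdɛ

Syllabifying with onset maximization leaves /h/, /h/, /d/ stranded (only a nasal (/m/, /n/, or /ŋ/) is licensed in coda position; onsets are limited to one consonant).
Epenthesis after each stranded consonant: /h/ → /ho/, /h/ → /hɔ/, /d/ → /dɛ/.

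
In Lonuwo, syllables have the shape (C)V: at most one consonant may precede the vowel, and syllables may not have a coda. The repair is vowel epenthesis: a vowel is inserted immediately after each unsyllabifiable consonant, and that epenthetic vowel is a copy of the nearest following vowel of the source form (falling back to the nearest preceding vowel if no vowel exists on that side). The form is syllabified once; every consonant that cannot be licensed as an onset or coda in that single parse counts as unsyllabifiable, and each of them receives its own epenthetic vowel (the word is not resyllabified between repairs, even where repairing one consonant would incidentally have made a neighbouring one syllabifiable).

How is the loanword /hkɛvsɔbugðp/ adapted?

hɛkɛvɔsɔbuguðupu

Under (C)V, the unsyllabifiable consonants are /h/, /v/, /g/, /ð/, /p/ (no codas are permitted; onsets are limited to one consonant).
Epenthesis after each stranded consonant: /h/ → /hɛ/, /v/ → /vɔ/, /g/ → /gu/, /ð/ → /ðu/, /p/ → /pu/.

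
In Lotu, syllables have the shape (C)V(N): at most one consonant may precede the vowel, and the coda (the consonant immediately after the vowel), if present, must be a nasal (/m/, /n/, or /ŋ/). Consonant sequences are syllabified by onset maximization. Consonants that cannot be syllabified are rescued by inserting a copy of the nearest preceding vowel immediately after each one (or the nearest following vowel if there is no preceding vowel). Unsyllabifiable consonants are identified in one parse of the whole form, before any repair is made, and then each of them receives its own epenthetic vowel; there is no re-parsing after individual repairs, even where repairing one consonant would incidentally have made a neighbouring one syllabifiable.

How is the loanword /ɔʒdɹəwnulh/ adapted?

ɔʒɔdɔɹəwənuluhu

Syllabifying with onset maximization leaves /ʒ/, /d/, /w/, /l/, /h/ stranded (only a nasal (/m/, /n/, or /ŋ/) is licensed in coda position; onsets are limited to one consonant).
Inserting the epenthetic vowel yields /ʒ/ → /ʒɔ/, /d/ → /dɔ/, /w/ → /wə/, /l/ → /lu/, /h/ → /hu/.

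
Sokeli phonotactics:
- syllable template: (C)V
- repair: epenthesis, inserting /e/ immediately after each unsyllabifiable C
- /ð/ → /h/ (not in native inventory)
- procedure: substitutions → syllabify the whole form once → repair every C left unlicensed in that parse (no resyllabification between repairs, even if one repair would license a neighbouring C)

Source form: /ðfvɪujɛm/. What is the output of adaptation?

hefevɪujɛme

Substitution: /ð/ → /h/, giving /hfvɪujɛm/.
Under (C)V, the unsyllabifiable consonants are /h/, /f/, /m/ (no codas are permitted; onsets are limited to one consonant).
Epenthesis after each stranded consonant: /h/ → /he/, /f/ → /fe/, /m/ → /me/.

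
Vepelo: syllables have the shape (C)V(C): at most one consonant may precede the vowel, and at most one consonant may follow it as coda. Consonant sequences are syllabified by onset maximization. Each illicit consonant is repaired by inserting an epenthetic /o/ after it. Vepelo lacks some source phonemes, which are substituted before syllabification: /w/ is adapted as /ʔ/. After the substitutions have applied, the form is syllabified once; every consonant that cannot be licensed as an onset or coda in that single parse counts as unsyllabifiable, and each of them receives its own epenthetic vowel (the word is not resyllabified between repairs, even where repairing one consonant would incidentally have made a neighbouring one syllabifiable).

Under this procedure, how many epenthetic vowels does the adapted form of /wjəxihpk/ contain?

3

After substitution the input is /ʔjəxihpk/.
The unsyllabifiable consonants are /ʔ/, /p/, /k/; each receives one epenthetic vowel.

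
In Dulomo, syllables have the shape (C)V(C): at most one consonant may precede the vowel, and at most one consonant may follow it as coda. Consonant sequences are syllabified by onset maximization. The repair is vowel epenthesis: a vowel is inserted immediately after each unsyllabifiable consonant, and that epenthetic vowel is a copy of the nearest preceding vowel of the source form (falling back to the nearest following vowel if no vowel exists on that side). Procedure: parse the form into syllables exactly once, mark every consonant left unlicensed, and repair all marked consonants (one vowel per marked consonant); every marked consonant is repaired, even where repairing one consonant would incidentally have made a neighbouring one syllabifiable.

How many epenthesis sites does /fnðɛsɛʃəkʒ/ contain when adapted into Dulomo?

The unsyllabifiable consonants are /f/, /n/, /ʒ/; each receives one epenthetic vowel.

3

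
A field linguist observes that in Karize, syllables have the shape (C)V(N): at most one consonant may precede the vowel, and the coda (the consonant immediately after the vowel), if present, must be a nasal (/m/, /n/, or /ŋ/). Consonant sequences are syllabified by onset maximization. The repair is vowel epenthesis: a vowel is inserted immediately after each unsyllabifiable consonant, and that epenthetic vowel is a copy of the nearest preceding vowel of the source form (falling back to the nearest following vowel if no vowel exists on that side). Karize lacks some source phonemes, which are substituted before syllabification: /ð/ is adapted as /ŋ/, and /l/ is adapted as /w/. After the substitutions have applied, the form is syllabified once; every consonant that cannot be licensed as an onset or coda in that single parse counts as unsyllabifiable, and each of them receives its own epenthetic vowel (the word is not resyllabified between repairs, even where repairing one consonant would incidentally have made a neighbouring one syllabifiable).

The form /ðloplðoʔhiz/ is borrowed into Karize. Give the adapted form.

Substitution: /ð/ → /ŋ/, /l/ → /w/, giving /ŋwopwŋoʔhiz/.
Syllabifying with onset maximization leaves /ŋ/, /p/, /w/, /ʔ/, /z/ stranded (only a nasal (/m/, /n/, or /ŋ/) is licensed in coda position; onsets are limited to one consonant).
Epenthesis after each stranded consonant: /ŋ/ → /ŋo/, /p/ → /po/, /w/ → /wo/, /ʔ/ → /ʔo/, /z/ → /zi/.

ŋowopowoŋoʔohizi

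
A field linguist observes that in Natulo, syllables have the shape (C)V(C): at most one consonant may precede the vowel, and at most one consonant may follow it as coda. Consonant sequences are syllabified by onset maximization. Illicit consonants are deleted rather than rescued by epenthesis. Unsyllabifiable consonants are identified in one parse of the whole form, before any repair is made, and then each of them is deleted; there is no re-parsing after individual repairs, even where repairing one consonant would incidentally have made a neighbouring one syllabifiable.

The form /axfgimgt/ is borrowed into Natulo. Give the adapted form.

axgim

Under (C)V(C), the unsyllabifiable consonants are /f/, /g/, /t/ (at most one coda consonant is licensed; onsets are limited to one consonant).
Deleting the stranded consonants removes /f/, /g/, /t/.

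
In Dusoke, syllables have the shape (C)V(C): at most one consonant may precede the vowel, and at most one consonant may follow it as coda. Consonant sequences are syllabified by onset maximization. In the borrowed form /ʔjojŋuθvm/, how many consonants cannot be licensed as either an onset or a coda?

Under (C)V(C), the unsyllabifiable consonants are /ʔ/, /v/, /m/ (at most one coda consonant is licensed; onsets are limited to one consonant).

3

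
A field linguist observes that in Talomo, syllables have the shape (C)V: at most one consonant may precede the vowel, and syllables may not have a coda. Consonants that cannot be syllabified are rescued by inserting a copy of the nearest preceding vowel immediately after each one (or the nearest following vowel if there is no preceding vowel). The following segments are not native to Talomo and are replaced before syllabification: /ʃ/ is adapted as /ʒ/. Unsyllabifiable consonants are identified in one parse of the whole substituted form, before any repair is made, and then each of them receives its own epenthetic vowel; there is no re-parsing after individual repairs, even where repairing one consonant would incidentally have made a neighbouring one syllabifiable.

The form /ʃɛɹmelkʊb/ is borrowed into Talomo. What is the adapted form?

ʒɛɹɛmelekʊbʊ

Substitution: /ʃ/ → /ʒ/, giving /ʒɛɹmelkʊb/.
Under (C)V, the unsyllabifiable consonants are /ɹ/, /l/, /b/ (no codas are permitted; onsets are limited to one consonant).
Epenthesis after each stranded consonant: /ɹ/ → /ɹɛ/, /l/ → /le/, /b/ → /bʊ/.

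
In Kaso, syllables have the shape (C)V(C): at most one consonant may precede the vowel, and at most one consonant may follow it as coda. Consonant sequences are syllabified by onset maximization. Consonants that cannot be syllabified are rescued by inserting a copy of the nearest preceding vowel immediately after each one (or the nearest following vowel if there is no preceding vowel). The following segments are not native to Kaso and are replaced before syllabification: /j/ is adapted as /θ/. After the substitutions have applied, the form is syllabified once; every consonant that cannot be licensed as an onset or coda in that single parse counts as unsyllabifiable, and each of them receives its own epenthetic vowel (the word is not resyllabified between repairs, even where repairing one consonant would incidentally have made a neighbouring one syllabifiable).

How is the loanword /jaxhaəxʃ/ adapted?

Substitution: /j/ → /θ/, giving /θaxhaəxʃ/.
Syllabifying with onset maximization leaves /ʃ/ stranded (at most one coda consonant is licensed; onsets are limited to one consonant).
Epenthesis after each stranded consonant: /ʃ/ → /ʃə/.

θaxhaəxʃə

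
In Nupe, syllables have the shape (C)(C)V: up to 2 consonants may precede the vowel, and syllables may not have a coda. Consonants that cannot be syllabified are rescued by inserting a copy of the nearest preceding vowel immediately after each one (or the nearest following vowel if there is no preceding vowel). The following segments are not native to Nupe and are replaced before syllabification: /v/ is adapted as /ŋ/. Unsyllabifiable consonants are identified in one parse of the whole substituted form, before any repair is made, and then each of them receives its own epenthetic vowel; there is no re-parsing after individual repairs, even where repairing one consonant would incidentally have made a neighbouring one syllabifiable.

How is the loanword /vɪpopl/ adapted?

ŋɪpopolo

Substitution: /v/ → /ŋ/, giving /ŋɪpopl/.
Under (C)(C)V, the unsyllabifiable consonants are /p/, /l/ (no codas are permitted; onsets may contain at most 2 consonants).
Each unlicensed consonant becomes the onset of a new syllable: /p/ → /po/, /l/ → /lo/.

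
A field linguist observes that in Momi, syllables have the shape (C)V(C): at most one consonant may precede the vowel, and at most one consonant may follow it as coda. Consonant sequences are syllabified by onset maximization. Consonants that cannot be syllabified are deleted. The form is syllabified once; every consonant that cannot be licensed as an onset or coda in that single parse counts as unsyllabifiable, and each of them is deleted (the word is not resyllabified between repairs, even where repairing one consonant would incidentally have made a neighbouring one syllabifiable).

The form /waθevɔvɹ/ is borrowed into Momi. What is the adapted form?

waθevɔv

The consonants /ɹ/ cannot be parsed into a legal (C)V(C) syllable (at most one coda consonant is licensed; onsets are limited to one consonant).
Deleting the stranded consonants removes /ɹ/.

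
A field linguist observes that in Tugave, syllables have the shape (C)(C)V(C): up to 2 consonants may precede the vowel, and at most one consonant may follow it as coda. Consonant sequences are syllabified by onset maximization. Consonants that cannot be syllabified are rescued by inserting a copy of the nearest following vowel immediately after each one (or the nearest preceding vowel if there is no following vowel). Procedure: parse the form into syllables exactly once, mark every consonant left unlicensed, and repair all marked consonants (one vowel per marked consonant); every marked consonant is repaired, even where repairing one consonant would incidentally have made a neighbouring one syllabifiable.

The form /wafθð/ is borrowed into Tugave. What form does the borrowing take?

wafθaða

Syllabifying with onset maximization leaves /θ/, /ð/ stranded (at most one coda consonant is licensed; onsets may contain at most 2 consonants).
Each unlicensed consonant becomes the onset of a new syllable: /θ/ → /θa/, /ð/ → /ða/.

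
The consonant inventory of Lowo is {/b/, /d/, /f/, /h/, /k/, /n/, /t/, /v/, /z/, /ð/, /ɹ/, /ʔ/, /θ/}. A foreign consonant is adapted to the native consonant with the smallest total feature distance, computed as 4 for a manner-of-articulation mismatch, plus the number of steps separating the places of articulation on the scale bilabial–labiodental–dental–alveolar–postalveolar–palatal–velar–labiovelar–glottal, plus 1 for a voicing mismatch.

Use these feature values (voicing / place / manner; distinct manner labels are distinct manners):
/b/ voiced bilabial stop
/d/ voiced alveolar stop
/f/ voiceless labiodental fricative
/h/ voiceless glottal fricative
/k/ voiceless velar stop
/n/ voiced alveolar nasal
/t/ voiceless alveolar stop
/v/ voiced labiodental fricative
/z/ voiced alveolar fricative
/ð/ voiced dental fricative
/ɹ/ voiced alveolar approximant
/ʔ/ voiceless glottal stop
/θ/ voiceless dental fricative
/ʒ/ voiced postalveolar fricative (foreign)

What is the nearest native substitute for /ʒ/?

/z/ is closest: same manner (fricative), place distance 1 (postalveolar→alveolar), same voicing; total 1. Next closest is /ð/ at distance 2.

z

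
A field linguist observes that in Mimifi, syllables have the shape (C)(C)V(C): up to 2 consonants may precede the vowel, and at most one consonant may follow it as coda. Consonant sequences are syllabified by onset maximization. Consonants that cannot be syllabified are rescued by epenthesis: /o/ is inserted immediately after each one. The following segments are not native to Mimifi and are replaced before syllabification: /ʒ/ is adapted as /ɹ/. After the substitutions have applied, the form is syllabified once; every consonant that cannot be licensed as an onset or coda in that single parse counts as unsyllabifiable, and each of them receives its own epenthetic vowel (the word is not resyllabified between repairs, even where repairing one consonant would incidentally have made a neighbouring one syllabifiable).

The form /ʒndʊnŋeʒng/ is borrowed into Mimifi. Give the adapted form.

ɹondʊnŋeɹnogo

Substitution: /ʒ/ → /ɹ/, giving /ɹndʊnŋeɹng/.
Under (C)(C)V(C), the unsyllabifiable consonants are /ɹ/, /n/, /g/ (at most one coda consonant is licensed; onsets may contain at most 2 consonants).
Inserting the epenthetic vowel yields /ɹ/ → /ɹo/, /n/ → /no/, /g/ → /go/.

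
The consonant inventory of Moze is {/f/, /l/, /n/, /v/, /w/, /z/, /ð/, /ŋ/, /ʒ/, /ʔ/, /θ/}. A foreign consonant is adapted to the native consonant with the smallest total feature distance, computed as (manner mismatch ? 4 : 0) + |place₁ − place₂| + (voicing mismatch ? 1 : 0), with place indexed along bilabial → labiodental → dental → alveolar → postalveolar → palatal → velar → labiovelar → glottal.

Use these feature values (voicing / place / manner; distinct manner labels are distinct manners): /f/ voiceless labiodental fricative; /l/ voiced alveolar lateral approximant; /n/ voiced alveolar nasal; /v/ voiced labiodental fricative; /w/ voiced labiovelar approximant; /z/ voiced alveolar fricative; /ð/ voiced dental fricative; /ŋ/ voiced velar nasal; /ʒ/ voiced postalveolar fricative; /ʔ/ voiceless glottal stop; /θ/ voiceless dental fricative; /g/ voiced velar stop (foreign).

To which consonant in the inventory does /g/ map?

/ʔ/ is closest: same manner (stop), place distance 2 (velar→glottal), voicing differs (+1); total 3. Next closest is /ŋ/ at distance 4.

ʔ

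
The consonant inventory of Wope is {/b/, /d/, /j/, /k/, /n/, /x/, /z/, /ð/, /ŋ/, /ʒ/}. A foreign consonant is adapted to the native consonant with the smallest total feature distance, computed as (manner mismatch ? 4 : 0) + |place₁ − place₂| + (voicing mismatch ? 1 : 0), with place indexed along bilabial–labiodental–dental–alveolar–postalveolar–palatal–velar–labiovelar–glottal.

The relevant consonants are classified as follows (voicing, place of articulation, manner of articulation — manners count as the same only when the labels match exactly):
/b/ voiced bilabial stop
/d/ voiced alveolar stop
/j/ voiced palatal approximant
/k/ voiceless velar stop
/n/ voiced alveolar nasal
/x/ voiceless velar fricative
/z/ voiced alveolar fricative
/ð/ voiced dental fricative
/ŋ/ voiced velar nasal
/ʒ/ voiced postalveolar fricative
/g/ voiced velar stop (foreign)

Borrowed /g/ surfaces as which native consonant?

k

/k/ is closest: same manner (stop), place distance 0 (velar→velar), voicing differs (+1); total 1. Next closest is /d/ at distance 3.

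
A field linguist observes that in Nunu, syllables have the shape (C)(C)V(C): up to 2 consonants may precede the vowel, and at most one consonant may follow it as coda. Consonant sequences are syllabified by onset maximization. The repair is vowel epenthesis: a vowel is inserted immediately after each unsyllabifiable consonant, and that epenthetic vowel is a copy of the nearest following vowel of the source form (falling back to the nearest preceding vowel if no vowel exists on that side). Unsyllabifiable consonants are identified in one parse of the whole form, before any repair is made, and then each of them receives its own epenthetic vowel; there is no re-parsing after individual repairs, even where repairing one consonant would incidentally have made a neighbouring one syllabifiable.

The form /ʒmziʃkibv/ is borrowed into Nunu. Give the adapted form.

Syllabifying with onset maximization leaves /ʒ/, /v/ stranded (at most one coda consonant is licensed; onsets may contain at most 2 consonants).
Each unlicensed consonant becomes the onset of a new syllable: /ʒ/ → /ʒi/, /v/ → /vi/.

ʒimziʃkibvi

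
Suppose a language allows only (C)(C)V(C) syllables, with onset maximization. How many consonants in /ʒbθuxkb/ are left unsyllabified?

3

Syllabifying with onset maximization leaves /ʒ/, /k/, /b/ stranded (at most one coda consonant is licensed; onsets may contain at most 2 consonants).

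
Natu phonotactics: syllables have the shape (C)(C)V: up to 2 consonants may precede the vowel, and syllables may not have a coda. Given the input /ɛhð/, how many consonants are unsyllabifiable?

2

Syllabifying with onset maximization leaves /h/, /ð/ stranded (no codas are permitted; onsets may contain at most 2 consonants).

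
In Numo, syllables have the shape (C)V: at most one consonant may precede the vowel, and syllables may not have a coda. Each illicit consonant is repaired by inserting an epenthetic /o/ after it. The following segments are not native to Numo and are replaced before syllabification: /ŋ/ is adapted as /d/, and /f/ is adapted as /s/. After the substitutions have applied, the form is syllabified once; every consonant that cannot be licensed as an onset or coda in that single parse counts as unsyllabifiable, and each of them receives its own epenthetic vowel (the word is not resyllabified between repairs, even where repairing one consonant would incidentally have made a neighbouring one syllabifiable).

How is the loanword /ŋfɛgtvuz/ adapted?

Substitution: /ŋ/ → /d/, /f/ → /s/, giving /dsɛgtvuz/.
The consonants /d/, /g/, /t/, /z/ cannot be parsed into a legal (C)V syllable (no codas are permitted; onsets are limited to one consonant).
Each unlicensed consonant becomes the onset of a new syllable: /d/ → /do/, /g/ → /go/, /t/ → /to/, /z/ → /zo/.

dosɛgotovuzo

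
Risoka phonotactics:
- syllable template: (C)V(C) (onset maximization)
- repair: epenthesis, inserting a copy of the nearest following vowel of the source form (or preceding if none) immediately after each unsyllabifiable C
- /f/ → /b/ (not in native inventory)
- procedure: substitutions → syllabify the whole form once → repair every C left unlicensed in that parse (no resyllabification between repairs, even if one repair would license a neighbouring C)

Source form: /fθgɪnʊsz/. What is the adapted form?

bɪθɪgɪnʊszʊ

Substitution: /f/ → /b/, giving /bθgɪnʊsz/.
Syllabifying with onset maximization leaves /b/, /θ/, /z/ stranded (at most one coda consonant is licensed; onsets are limited to one consonant).
Each unlicensed consonant becomes the onset of a new syllable: /b/ → /bɪ/, /θ/ → /θɪ/, /z/ → /zʊ/.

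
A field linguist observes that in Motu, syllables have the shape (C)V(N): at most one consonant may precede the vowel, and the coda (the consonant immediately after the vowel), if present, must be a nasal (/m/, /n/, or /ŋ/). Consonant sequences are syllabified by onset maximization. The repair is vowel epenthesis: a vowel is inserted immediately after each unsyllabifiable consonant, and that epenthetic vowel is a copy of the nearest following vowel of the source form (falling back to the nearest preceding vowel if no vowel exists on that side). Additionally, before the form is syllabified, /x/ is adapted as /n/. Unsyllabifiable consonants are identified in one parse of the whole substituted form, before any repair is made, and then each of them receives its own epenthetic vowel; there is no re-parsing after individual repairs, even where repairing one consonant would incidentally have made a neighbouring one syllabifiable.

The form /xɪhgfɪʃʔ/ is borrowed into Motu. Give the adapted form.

nɪhɪgɪfɪʃɪʔɪ

Substitution: /x/ → /n/, giving /nɪhgfɪʃʔ/.
The consonants /h/, /g/, /ʃ/, /ʔ/ cannot be parsed into a legal (C)V(N) syllable (only a nasal (/m/, /n/, or /ŋ/) is licensed in coda position; onsets are limited to one consonant).
Inserting the epenthetic vowel yields /h/ → /hɪ/, /g/ → /gɪ/, /ʃ/ → /ʃɪ/, /ʔ/ → /ʔɪ/.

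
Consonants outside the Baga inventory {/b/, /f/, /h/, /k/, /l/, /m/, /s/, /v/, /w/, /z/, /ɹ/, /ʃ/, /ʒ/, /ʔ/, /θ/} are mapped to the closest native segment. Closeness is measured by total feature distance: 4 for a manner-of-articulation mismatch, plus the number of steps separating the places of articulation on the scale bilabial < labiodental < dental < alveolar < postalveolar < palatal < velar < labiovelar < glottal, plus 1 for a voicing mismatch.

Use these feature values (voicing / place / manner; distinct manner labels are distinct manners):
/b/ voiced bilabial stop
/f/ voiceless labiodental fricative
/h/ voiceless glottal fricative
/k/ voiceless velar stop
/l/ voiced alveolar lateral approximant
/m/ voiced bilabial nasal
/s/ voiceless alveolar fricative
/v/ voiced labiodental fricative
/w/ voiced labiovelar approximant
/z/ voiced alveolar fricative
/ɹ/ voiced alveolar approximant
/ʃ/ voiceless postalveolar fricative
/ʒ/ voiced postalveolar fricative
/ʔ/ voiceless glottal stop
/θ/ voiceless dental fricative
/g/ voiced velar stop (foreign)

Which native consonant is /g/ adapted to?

k

/k/ is closest: same manner (stop), place distance 0 (velar→velar), voicing differs (+1); total 1. Next closest is /ʔ/ at distance 3.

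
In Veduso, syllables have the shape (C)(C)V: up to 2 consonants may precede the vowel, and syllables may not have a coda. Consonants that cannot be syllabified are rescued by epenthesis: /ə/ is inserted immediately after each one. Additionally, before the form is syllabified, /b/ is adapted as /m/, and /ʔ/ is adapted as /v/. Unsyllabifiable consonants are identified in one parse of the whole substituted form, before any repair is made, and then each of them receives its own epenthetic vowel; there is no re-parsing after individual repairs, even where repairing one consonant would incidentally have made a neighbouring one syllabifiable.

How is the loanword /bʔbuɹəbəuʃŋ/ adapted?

Substitution: /b/ → /m/, /ʔ/ → /v/, giving /mvmuɹəməuʃŋ/.
Under (C)(C)V, the unsyllabifiable consonants are /m/, /ʃ/, /ŋ/ (no codas are permitted; onsets may contain at most 2 consonants).
Epenthesis after each stranded consonant: /m/ → /mə/, /ʃ/ → /ʃə/, /ŋ/ → /ŋə/.

məvmuɹəməuʃəŋə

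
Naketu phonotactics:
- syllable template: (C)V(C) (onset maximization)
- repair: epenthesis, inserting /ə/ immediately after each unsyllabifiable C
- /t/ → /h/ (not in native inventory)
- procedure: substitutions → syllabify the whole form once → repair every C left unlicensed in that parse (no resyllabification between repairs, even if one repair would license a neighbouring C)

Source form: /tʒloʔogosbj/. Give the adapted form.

Substitution: /t/ → /h/, giving /hʒloʔogosbj/.
Under (C)V(C), the unsyllabifiable consonants are /h/, /ʒ/, /b/, /j/ (at most one coda consonant is licensed; onsets are limited to one consonant).
Inserting the epenthetic vowel yields /h/ → /hə/, /ʒ/ → /ʒə/, /b/ → /bə/, /j/ → /jə/.

həʒəloʔogosbəjə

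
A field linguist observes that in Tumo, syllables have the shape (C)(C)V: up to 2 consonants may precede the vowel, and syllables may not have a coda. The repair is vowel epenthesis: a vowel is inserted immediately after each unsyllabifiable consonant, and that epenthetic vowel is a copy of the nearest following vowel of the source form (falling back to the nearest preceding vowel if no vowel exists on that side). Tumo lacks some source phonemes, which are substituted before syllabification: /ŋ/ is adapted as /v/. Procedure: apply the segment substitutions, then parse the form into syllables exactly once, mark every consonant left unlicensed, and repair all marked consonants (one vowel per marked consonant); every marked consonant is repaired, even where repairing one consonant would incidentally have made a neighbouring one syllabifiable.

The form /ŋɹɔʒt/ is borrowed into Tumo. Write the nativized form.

vɹɔʒɔtɔ

Substitution: /ŋ/ → /v/, giving /vɹɔʒt/.
Syllabifying with onset maximization leaves /ʒ/, /t/ stranded (no codas are permitted; onsets may contain at most 2 consonants).
Each unlicensed consonant becomes the onset of a new syllable: /ʒ/ → /ʒɔ/, /t/ → /tɔ/.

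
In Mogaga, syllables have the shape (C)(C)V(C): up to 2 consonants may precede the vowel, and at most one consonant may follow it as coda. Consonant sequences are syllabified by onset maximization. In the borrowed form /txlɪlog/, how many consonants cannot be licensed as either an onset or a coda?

Syllabifying with onset maximization leaves /t/ stranded (at most one coda consonant is licensed; onsets may contain at most 2 consonants).

1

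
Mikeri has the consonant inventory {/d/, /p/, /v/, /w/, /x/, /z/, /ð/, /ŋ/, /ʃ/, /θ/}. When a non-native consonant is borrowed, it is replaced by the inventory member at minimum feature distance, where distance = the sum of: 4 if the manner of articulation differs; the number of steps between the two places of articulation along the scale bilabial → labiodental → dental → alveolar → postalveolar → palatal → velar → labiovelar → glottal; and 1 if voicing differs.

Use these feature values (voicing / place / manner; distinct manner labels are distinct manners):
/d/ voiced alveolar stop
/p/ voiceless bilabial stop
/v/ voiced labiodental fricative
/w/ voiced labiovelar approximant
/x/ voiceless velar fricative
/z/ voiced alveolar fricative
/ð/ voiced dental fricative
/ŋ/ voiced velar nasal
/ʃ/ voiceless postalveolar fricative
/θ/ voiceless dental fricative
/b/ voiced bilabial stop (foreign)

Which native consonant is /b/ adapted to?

/p/ is closest: same manner (stop), place distance 0 (bilabial→bilabial), voicing differs (+1); total 1. Next closest is /d/ at distance 3.

p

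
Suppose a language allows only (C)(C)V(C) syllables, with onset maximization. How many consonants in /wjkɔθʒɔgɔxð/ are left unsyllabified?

2

Syllabifying with onset maximization leaves /w/, /ð/ stranded (at most one coda consonant is licensed; onsets may contain at most 2 consonants).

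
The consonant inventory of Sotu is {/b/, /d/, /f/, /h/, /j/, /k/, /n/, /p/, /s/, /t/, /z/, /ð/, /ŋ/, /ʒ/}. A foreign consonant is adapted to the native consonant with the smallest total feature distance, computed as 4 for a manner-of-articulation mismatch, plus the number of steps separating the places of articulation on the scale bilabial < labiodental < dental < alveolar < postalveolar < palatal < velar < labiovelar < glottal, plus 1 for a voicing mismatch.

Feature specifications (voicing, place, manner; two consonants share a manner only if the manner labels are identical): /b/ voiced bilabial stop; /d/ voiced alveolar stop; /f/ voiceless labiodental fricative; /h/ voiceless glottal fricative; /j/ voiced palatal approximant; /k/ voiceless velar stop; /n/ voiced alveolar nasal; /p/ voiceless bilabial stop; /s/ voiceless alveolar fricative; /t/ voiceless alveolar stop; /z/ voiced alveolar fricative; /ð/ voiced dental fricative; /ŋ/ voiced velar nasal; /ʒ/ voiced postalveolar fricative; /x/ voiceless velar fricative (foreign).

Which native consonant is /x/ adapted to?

h

/h/ is closest: same manner (fricative), place distance 2 (velar→glottal), same voicing; total 2. Next closest is /s/ at distance 3.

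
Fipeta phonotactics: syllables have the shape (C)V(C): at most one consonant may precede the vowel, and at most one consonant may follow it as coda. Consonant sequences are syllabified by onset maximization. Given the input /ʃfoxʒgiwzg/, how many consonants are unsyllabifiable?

4

Syllabifying with onset maximization leaves /ʃ/, /ʒ/, /z/, /g/ stranded (at most one coda consonant is licensed; onsets are limited to one consonant).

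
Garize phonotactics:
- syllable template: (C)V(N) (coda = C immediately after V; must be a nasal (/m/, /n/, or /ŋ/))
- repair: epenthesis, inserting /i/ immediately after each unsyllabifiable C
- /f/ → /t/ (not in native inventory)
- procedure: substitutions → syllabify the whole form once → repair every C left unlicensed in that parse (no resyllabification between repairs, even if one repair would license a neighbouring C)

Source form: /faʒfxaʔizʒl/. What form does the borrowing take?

Substitution: /f/ → /t/, giving /taʒtxaʔizʒl/.
Under (C)V(N), the unsyllabifiable consonants are /ʒ/, /t/, /z/, /ʒ/, /l/ (only a nasal (/m/, /n/, or /ŋ/) is licensed in coda position; onsets are limited to one consonant).
Inserting the epenthetic vowel yields /ʒ/ → /ʒi/, /t/ → /ti/, /z/ → /zi/, /ʒ/ → /ʒi/, /l/ → /li/.

taʒitixaʔiziʒili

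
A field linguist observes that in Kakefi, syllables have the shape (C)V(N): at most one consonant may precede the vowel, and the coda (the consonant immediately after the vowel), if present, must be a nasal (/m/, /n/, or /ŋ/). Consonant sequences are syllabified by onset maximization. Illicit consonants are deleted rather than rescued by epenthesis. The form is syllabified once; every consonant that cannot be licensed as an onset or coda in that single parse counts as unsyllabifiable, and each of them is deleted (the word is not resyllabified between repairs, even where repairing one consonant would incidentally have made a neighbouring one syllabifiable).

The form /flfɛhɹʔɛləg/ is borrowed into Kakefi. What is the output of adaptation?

fɛʔɛlə

The consonants /f/, /l/, /h/, /ɹ/, /g/ cannot be parsed into a legal (C)V(N) syllable (only a nasal (/m/, /n/, or /ŋ/) is licensed in coda position; onsets are limited to one consonant).
Each unlicensed consonant is deleted: /f/, /l/, /h/, /ɹ/, /g/.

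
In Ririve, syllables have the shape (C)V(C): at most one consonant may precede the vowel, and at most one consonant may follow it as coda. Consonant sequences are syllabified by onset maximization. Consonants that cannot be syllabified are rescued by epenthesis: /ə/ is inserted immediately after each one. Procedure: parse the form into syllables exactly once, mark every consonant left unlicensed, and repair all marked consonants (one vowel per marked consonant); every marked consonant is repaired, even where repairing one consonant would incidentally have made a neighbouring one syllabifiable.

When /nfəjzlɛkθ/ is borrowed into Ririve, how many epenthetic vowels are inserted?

The unsyllabifiable consonants are /n/, /z/, /θ/; each receives one epenthetic vowel.

3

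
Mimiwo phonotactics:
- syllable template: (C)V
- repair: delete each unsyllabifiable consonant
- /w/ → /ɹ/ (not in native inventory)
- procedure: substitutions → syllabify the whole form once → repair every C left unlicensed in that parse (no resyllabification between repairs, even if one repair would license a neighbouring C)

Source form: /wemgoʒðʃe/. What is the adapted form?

ɹegoʃe

Substitution: /w/ → /ɹ/, giving /ɹemgoʒðʃe/.
Under (C)V, the unsyllabifiable consonants are /m/, /ʒ/, /ð/ (no codas are permitted; onsets are limited to one consonant).
Deleting the stranded consonants removes /m/, /ʒ/, /ð/.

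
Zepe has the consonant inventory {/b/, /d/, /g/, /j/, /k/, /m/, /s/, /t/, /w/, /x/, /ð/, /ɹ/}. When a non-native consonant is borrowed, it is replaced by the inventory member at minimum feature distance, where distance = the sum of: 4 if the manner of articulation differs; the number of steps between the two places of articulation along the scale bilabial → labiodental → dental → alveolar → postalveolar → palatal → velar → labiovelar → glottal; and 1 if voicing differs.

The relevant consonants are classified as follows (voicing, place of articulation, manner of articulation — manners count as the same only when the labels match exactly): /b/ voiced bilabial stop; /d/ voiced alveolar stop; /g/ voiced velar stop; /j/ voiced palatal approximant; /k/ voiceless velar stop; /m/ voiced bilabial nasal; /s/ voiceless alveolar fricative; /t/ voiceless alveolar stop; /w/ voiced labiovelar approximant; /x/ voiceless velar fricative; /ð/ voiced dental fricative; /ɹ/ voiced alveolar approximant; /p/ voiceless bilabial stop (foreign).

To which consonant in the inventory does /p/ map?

b

/b/ is closest: same manner (stop), place distance 0 (bilabial→bilabial), voicing differs (+1); total 1. Next closest is /t/ at distance 3.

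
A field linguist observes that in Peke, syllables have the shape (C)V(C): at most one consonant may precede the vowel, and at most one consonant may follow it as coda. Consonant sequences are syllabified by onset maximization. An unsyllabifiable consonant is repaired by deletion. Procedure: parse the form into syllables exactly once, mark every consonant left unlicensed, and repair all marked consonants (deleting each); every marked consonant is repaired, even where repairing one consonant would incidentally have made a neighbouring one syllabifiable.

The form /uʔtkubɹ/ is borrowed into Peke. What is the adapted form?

The consonants /t/, /ɹ/ cannot be parsed into a legal (C)V(C) syllable (at most one coda consonant is licensed; onsets are limited to one consonant).
Deletion applies to /t/, /ɹ/.

uʔkub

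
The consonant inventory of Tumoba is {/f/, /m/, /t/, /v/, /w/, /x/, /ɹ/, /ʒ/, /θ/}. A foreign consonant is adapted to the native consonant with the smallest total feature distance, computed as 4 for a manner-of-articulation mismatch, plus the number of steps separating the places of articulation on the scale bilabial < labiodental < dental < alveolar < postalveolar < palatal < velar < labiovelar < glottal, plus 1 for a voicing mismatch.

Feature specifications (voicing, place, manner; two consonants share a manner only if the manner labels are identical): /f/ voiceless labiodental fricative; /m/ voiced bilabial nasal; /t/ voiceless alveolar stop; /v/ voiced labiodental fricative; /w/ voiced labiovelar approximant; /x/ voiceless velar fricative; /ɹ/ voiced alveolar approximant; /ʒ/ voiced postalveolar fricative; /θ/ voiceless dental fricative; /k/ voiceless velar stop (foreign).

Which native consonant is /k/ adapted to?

/t/ is closest: same manner (stop), place distance 3 (velar→alveolar), same voicing; total 3. Next closest is /x/ at distance 4.

t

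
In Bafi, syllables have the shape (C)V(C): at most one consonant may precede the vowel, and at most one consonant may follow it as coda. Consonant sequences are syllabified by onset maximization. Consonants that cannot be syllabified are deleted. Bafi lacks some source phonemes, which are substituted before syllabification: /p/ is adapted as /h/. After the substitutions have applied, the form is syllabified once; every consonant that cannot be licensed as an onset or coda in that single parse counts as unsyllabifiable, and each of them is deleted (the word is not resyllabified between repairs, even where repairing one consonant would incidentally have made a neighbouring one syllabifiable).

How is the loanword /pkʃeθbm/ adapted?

Substitution: /p/ → /h/, giving /hkʃeθbm/.
The consonants /h/, /k/, /b/, /m/ cannot be parsed into a legal (C)V(C) syllable (at most one coda consonant is licensed; onsets are limited to one consonant).
Deleting the stranded consonants removes /h/, /k/, /b/, /m/.

ʃeθ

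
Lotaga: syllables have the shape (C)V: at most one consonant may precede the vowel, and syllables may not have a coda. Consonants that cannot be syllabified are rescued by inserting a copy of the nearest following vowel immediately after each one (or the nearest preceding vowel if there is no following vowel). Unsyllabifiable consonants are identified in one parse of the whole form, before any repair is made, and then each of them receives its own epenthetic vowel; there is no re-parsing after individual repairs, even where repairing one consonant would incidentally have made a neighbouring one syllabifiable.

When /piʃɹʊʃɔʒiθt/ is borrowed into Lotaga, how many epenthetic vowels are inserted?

3

The unsyllabifiable consonants are /ʃ/, /θ/, /t/; each receives one epenthetic vowel.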